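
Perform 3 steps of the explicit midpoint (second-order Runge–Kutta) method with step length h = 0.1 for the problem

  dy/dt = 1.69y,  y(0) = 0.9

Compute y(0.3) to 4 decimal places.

1.4911

Midpoint: k1 = f(t_n, y_n); k2 = f(t_n + h/2, y_n + (h/2)·k1); y_{n+1} = y_n + h·k2.
t=0.000000, y=0.900000:
  k1 = f(0.000000, 0.900000) = 1.521000
  k2 = f(0.050000, 0.976050) = 1.649525
  y ← 0.900000 + 0.1·1.649525 = 1.064952
t=0.100000, y=1.064952:
  k1 = f(0.100000, 1.064952) = 1.799770
  k2 = f(0.150000, 1.154941) = 1.951850
  y ← 1.064952 + 0.1·1.951850 = 1.260137
t=0.200000, y=1.260137:
  k1 = f(0.200000, 1.260137) = 2.129632
  k2 = f(0.250000, 1.366619) = 2.309586
  y ← 1.260137 + 0.1·2.309586 = 1.491096
y(0.3) ≈ 1.4911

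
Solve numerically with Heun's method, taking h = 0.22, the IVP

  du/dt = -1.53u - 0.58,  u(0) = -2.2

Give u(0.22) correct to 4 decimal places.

Heun: k1 = f(t_n, u_n); k2 = f(t_n + h, u_n + h·k1); u_{n+1} = u_n + (h/2)·(k1 + k2).
t=0.000000, u=-2.200000:
  k1 = f(0.000000, -2.200000) = 2.786000
  k2 = f(0.220000, -1.587080) = 1.848232
  u ← -2.200000 + (0.22/2)·(2.786000 + 1.848232) = -1.690234
u(0.22) ≈ -1.6902

-1.6902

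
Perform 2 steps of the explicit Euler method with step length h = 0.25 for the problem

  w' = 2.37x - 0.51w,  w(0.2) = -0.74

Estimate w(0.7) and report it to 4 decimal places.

-0.1933

Euler: w_{n+1} = w_n + h·f(x_n, w_n).
x=0.200000, w=-0.740000: f=0.851400 → w ← -0.740000 + 0.25·0.851400 = -0.527150
x=0.450000, w=-0.527150: f=1.335346 → w ← -0.527150 + 0.25·1.335346 = -0.193313
w(0.7) ≈ -0.1933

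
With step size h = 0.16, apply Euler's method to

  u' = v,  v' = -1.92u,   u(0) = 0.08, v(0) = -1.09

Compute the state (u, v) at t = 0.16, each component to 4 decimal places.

-0.0944, -1.1146

Euler on (u,v): u_{n+1} = u_n + h·u', v_{n+1} = v_n + h·v'.
0.000000: (0.080000, -1.090000); f=(-1.090000, -0.153600) → (-0.094400, -1.114576)
(u(0.16), v(0.16)) ≈ (-0.0944, -1.1146)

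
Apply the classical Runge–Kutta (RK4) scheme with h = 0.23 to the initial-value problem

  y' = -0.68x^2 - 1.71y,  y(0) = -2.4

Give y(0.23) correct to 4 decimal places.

RK4: k1 = f(x_n, y_n); k2 = f(x_n + h/2, y_n + (h/2)·k1); k3 = f(x_n + h/2, y_n + (h/2)·k2); k4 = f(x_n + h, y_n + h·k3); y_{n+1} = y_n + (h/6)·(k1 + 2k2 + 2k3 + k4).
x=0.000000, y=-2.400000:
  k1 = f(0.000000, -2.400000) = 4.104000
  k2 = f(0.115000, -1.928040) = 3.287955
  k3 = f(0.115000, -2.021885) = 3.448431
  k4 = f(0.230000, -1.606861) = 2.711760
  y ← -2.400000 + (0.23/6)·(k1 + 2k2 + 2k3 + k4) = -1.622273
y(0.23) ≈ -1.6223

-1.6223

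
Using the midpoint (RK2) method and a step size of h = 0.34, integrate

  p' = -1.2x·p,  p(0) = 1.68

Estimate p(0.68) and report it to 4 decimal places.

1.2607

Midpoint: k1 = f(x_n, p_n); k2 = f(x_n + h/2, p_n + (h/2)·k1); p_{n+1} = p_n + h·k2.
x=0.000000, p=1.680000:
  k1 = f(0.000000, 1.680000) = 0.000000
  k2 = f(0.170000, 1.680000) = -0.342720
  p ← 1.680000 + 0.34·(-0.342720) = 1.563475
x=0.340000, p=1.563475:
  k1 = f(0.340000, 1.563475) = -0.637898
  k2 = f(0.510000, 1.455033) = -0.890480
  p ← 1.563475 + 0.34·(-0.890480) = 1.260712
p(0.68) ≈ 1.2607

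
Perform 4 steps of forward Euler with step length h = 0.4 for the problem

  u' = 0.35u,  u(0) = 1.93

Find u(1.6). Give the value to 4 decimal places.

Euler: u_{n+1} = u_n + h·f(x_n, u_n).
x=0.000000, u=1.930000: f=0.675500 → u ← 1.930000 + 0.4·0.675500 = 2.200200
x=0.400000, u=2.200200: f=0.770070 → u ← 2.200200 + 0.4·0.770070 = 2.508228
x=0.800000, u=2.508228: f=0.877880 → u ← 2.508228 + 0.4·0.877880 = 2.859380
x=1.200000, u=2.859380: f=1.000783 → u ← 2.859380 + 0.4·1.000783 = 3.259693
u(1.6) ≈ 3.2597

3.2597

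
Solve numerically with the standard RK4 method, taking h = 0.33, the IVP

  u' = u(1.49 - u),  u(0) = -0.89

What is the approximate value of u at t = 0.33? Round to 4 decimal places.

RK4: k1 = f(t_n, u_n); k2 = f(t_n + h/2, u_n + (h/2)·k1); k3 = f(t_n + h/2, u_n + (h/2)·k2); k4 = f(t_n + h, u_n + h·k3); u_{n+1} = u_n + (h/6)·(k1 + 2k2 + 2k3 + k4).
t=0.000000, u=-0.890000:
  k1 = f(0.000000, -0.890000) = -2.118200
  k2 = f(0.165000, -1.239503) = -3.383227
  k3 = f(0.165000, -1.448232) = -4.255244
  k4 = f(0.330000, -2.294230) = -8.681897
  u ← -0.890000 + (0.33/6)·(k1 + 2k2 + 2k3 + k4) = -2.324237
u(0.33) ≈ -2.3242

-2.3242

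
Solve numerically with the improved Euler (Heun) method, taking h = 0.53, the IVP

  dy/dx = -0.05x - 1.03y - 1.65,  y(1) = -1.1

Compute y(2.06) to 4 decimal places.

Heun: k1 = f(x_n, y_n); k2 = f(x_n + h, y_n + h·k1); y_{n+1} = y_n + (h/2)·(k1 + k2).
x=1.000000, y=-1.100000:
  k1 = f(1.000000, -1.100000) = -0.567000
  k2 = f(1.530000, -1.400510) = -0.283975
  y ← -1.100000 + (0.53/2)·(-0.567000 + (-0.283975)) = -1.325508
x=1.530000, y=-1.325508:
  k1 = f(1.530000, -1.325508) = -0.361226
  k2 = f(2.060000, -1.516958) = -0.190533
  y ← -1.325508 + (0.53/2)·(-0.361226 + (-0.190533)) = -1.471725
y(2.06) ≈ -1.4717

-1.4717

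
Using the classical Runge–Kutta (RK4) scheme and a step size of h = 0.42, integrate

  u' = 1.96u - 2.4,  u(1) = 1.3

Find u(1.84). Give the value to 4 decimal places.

RK4: k1 = f(t_n, u_n); k2 = f(t_n + h/2, u_n + (h/2)·k1); k3 = f(t_n + h/2, u_n + (h/2)·k2); k4 = f(t_n + h, u_n + h·k3); u_{n+1} = u_n + (h/6)·(k1 + 2k2 + 2k3 + k4).
t=1.000000, u=1.300000:
  k1 = f(1.000000, 1.300000) = 0.148000
  k2 = f(1.210000, 1.331080) = 0.208917
  k3 = f(1.210000, 1.343873) = 0.233990
  k4 = f(1.420000, 1.398276) = 0.340621
  u ← 1.300000 + (0.42/6)·(k1 + 2k2 + 2k3 + k4) = 1.396210
t=1.420000, u=1.396210:
  k1 = f(1.420000, 1.396210) = 0.336572
  k2 = f(1.630000, 1.466891) = 0.475106
  k3 = f(1.630000, 1.495983) = 0.532126
  k4 = f(1.840000, 1.619703) = 0.774618
  u ← 1.396210 + (0.42/6)·(k1 + 2k2 + 2k3 + k4) = 1.615006
u(1.84) ≈ 1.6150

1.6150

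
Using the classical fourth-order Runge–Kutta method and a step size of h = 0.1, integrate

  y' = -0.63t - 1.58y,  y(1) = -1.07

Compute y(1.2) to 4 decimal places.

-0.8995

RK4: k1 = f(t_n, y_n); k2 = f(t_n + h/2, y_n + (h/2)·k1); k3 = f(t_n + h/2, y_n + (h/2)·k2); k4 = f(t_n + h, y_n + h·k3); y_{n+1} = y_n + (h/6)·(k1 + 2k2 + 2k3 + k4).
t=1.000000, y=-1.070000:
  k1 = f(1.000000, -1.070000) = 1.060600
  k2 = f(1.050000, -1.016970) = 0.945313
  k3 = f(1.050000, -1.022734) = 0.954420
  k4 = f(1.100000, -0.974558) = 0.846802
  y ← -1.070000 + (0.1/6)·(k1 + 2k2 + 2k3 + k4) = -0.974886
t=1.100000, y=-0.974886:
  k1 = f(1.100000, -0.974886) = 0.847319
  k2 = f(1.150000, -0.932520) = 0.748881
  k3 = f(1.150000, -0.937441) = 0.756658
  k4 = f(1.200000, -0.899220) = 0.664767
  y ← -0.974886 + (0.1/6)·(k1 + 2k2 + 2k3 + k4) = -0.899499
y(1.2) ≈ -0.8995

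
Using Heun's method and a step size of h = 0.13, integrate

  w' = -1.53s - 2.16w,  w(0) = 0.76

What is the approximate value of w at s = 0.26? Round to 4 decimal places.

Heun: k1 = f(s_n, w_n); k2 = f(s_n + h, w_n + h·k1); w_{n+1} = w_n + (h/2)·(k1 + k2).
s=0.000000, w=0.760000:
  k1 = f(0.000000, 0.760000) = -1.641600
  k2 = f(0.130000, 0.546592) = -1.379539
  w ← 0.760000 + (0.13/2)·(-1.641600 + (-1.379539)) = 0.563626
s=0.130000, w=0.563626:
  k1 = f(0.130000, 0.563626) = -1.416332
  k2 = f(0.260000, 0.379503) = -1.217526
  w ← 0.563626 + (0.13/2)·(-1.416332 + (-1.217526)) = 0.392425
w(0.26) ≈ 0.3924

0.3924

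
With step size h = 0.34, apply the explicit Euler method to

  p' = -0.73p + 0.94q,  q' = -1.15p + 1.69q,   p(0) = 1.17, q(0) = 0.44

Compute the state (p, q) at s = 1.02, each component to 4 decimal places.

0.6241, -0.3739

Euler on (p,q): p_{n+1} = p_n + h·p', q_{n+1} = q_n + h·q'.
0.000000: (1.170000, 0.440000); f=(-0.440500, -0.601900) → (1.020230, 0.235354)
0.340000: (1.020230, 0.235354); f=(-0.523535, -0.775516) → (0.842228, -0.028322)
0.680000: (0.842228, -0.028322); f=(-0.641449, -1.016426) → (0.624135, -0.373906)
(p(1.02), q(1.02)) ≈ (0.6241, -0.3739)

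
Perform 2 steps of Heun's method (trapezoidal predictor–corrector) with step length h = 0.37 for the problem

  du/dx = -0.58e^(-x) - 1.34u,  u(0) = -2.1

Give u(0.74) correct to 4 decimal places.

-0.9948

Heun: k1 = f(x_n, u_n); k2 = f(x_n + h, u_n + h·k1); u_{n+1} = u_n + (h/2)·(k1 + k2).
x=0.000000, u=-2.100000:
  k1 = f(0.000000, -2.100000) = 2.234000
  k2 = f(0.370000, -1.273420) = 1.305757
  u ← -2.100000 + (0.37/2)·(2.234000 + 1.305757) = -1.445145
x=0.370000, u=-1.445145:
  k1 = f(0.370000, -1.445145) = 1.535868
  k2 = f(0.740000, -0.876874) = 0.898285
  u ← -1.445145 + (0.37/2)·(1.535868 + 0.898285) = -0.994827
u(0.74) ≈ -0.9948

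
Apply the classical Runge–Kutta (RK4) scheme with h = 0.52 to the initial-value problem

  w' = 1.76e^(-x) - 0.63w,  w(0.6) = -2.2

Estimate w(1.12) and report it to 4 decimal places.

RK4: k1 = f(x_n, w_n); k2 = f(x_n + h/2, w_n + (h/2)·k1); k3 = f(x_n + h/2, w_n + (h/2)·k2); k4 = f(x_n + h, w_n + h·k3); w_{n+1} = w_n + (h/6)·(k1 + 2k2 + 2k3 + k4).
x=0.600000, w=-2.200000:
  k1 = f(0.600000, -2.200000) = 2.351908
  k2 = f(0.860000, -1.588504) = 1.745523
  k3 = f(0.860000, -1.746164) = 1.844849
  k4 = f(1.120000, -1.240679) = 1.355880
  w ← -2.200000 + (0.52/6)·(k1 + 2k2 + 2k3 + k4) = -1.256327
w(1.12) ≈ -1.2563

-1.2563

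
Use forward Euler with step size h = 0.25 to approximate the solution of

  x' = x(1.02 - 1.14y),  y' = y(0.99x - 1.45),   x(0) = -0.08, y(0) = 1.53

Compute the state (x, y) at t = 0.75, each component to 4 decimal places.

-0.0702, 0.3649

Euler on (x,y): x_{n+1} = x_n + h·x', y_{n+1} = y_n + h·y'.
0.000000: (-0.080000, 1.530000); f=(0.057936, -2.339676) → (-0.065516, 0.945081)
0.250000: (-0.065516, 0.945081); f=(0.003760, -1.431666) → (-0.064576, 0.587164)
0.500000: (-0.064576, 0.587164); f=(-0.022642, -0.888926) → (-0.070237, 0.364933)
(x(0.75), y(0.75)) ≈ (-0.0702, 0.3649)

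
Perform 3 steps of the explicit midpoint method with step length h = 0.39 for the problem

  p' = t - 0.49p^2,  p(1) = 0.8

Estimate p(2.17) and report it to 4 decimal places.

Midpoint: k1 = f(t_n, p_n); k2 = f(t_n + h/2, p_n + (h/2)·k1); p_{n+1} = p_n + h·k2.
t=1.000000, p=0.800000:
  k1 = f(1.000000, 0.800000) = 0.686400
  k2 = f(1.195000, 0.933848) = 0.767685
  p ← 0.800000 + 0.39·0.767685 = 1.099397
t=1.390000, p=1.099397:
  k1 = f(1.390000, 1.099397) = 0.797750
  k2 = f(1.585000, 1.254958) = 0.813289
  p ← 1.099397 + 0.39·0.813289 = 1.416580
t=1.780000, p=1.416580:
  k1 = f(1.780000, 1.416580) = 0.796718
  k2 = f(1.975000, 1.571940) = 0.764213
  p ← 1.416580 + 0.39·0.764213 = 1.714623
p(2.17) ≈ 1.7146

1.7146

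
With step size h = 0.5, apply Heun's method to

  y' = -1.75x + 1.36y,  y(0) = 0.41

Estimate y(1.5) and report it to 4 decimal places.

Heun: k1 = f(x_n, y_n); k2 = f(x_n + h, y_n + h·k1); y_{n+1} = y_n + (h/2)·(k1 + k2).
x=0.000000, y=0.410000:
  k1 = f(0.000000, 0.410000) = 0.557600
  k2 = f(0.500000, 0.688800) = 0.061768
  y ← 0.410000 + (0.5/2)·(0.557600 + 0.061768) = 0.564842
x=0.500000, y=0.564842:
  k1 = f(0.500000, 0.564842) = -0.106815
  k2 = f(1.000000, 0.511435) = -1.054449
  y ← 0.564842 + (0.5/2)·(-0.106815 + (-1.054449)) = 0.274526
x=1.000000, y=0.274526:
  k1 = f(1.000000, 0.274526) = -1.376645
  k2 = f(1.500000, -0.413796) = -3.187763
  y ← 0.274526 + (0.5/2)·(-1.376645 + (-3.187763)) = -0.866576
y(1.5) ≈ -0.8666

-0.8666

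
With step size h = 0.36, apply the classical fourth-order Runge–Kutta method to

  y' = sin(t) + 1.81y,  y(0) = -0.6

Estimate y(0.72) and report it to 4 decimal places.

RK4: k1 = f(t_n, y_n); k2 = f(t_n + h/2, y_n + (h/2)·k1); k3 = f(t_n + h/2, y_n + (h/2)·k2); k4 = f(t_n + h, y_n + h·k3); y_{n+1} = y_n + (h/6)·(k1 + 2k2 + 2k3 + k4).
t=0.000000, y=-0.600000:
  k1 = f(0.000000, -0.600000) = -1.086000
  k2 = f(0.180000, -0.795480) = -1.260789
  k3 = f(0.180000, -0.826942) = -1.317736
  k4 = f(0.360000, -1.074385) = -1.592362
  y ← -0.600000 + (0.36/6)·(k1 + 2k2 + 2k3 + k4) = -1.070125
t=0.360000, y=-1.070125:
  k1 = f(0.360000, -1.070125) = -1.584651
  k2 = f(0.540000, -1.355362) = -1.939069
  k3 = f(0.540000, -1.419157) = -2.054538
  k4 = f(0.720000, -1.809759) = -2.616278
  y ← -1.070125 + (0.36/6)·(k1 + 2k2 + 2k3 + k4) = -1.801413
y(0.72) ≈ -1.8014

-1.8014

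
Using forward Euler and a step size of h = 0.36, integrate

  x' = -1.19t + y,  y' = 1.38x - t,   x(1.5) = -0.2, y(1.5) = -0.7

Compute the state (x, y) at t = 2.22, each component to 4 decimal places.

Euler on (x,y): x_{n+1} = x_n + h·x', y_{n+1} = y_n + h·y'.
1.500000: (-0.200000, -0.700000); f=(-2.485000, -1.776000) → (-1.094600, -1.339360)
1.860000: (-1.094600, -1.339360); f=(-3.552760, -3.370548) → (-2.373594, -2.552757)
(x(2.22), y(2.22)) ≈ (-2.3736, -2.5528)

-2.3736, -2.5528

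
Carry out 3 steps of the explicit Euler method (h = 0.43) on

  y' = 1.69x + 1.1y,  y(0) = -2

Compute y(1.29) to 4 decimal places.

-5.3068

Euler: y_{n+1} = y_n + h·f(x_n, y_n).
x=0.000000, y=-2.000000: f=-2.200000 → y ← -2.000000 + 0.43·(-2.200000) = -2.946000
x=0.430000, y=-2.946000: f=-2.513900 → y ← -2.946000 + 0.43·(-2.513900) = -4.026977
x=0.860000, y=-4.026977: f=-2.976275 → y ← -4.026977 + 0.43·(-2.976275) = -5.306775
y(1.29) ≈ -5.3068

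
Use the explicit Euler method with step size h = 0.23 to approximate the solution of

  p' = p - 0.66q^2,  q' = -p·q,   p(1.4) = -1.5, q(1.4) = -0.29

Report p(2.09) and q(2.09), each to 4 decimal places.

Euler on (p,q): p_{n+1} = p_n + h·p', q_{n+1} = q_n + h·q'.
1.400000: (-1.500000, -0.290000); f=(-1.555506, -0.435000) → (-1.857766, -0.390050)
1.630000: (-1.857766, -0.390050); f=(-1.958178, -0.724622) → (-2.308147, -0.556713)
1.860000: (-2.308147, -0.556713); f=(-2.512701, -1.284976) → (-2.886069, -0.852257)
(p(2.09), q(2.09)) ≈ (-2.8861, -0.8523)

-2.8861, -0.8523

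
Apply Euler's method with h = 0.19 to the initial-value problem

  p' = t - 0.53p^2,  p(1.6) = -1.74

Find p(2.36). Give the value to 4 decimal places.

Euler: p_{n+1} = p_n + h·f(t_n, p_n).
t=1.600000, p=-1.740000: f=-0.004628 → p ← -1.740000 + 0.19·(-0.004628) = -1.740879
t=1.790000, p=-1.740879: f=0.183750 → p ← -1.740879 + 0.19·0.183750 = -1.705967
t=1.980000, p=-1.705967: f=0.437529 → p ← -1.705967 + 0.19·0.437529 = -1.622836
t=2.170000, p=-1.622836: f=0.774193 → p ← -1.622836 + 0.19·0.774193 = -1.475740
p(2.36) ≈ -1.4757

-1.4757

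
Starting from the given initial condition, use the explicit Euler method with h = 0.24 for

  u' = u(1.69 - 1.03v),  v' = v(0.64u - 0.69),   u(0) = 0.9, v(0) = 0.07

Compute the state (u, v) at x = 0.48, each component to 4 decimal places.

Euler on (u,v): u_{n+1} = u_n + h·u', v_{n+1} = v_n + h·v'.
0.000000: (0.900000, 0.070000); f=(1.456110, -0.007980) → (1.249466, 0.068085)
0.240000: (1.249466, 0.068085); f=(2.023976, 0.007466) → (1.735221, 0.069877)
(u(0.48), v(0.48)) ≈ (1.7352, 0.0699)

1.7352, 0.0699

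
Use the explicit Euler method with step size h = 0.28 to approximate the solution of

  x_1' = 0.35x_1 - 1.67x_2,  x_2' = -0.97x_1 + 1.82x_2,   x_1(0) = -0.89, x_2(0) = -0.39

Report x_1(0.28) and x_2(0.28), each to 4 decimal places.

-0.7949, -0.3470

Euler on (x_1,x_2): x_1_{n+1} = x_1_n + h·x_1', x_2_{n+1} = x_2_n + h·x_2'.
0.000000: (-0.890000, -0.390000); f=(0.339800, 0.153500) → (-0.794856, -0.347020)
(x_1(0.28), x_2(0.28)) ≈ (-0.7949, -0.3470)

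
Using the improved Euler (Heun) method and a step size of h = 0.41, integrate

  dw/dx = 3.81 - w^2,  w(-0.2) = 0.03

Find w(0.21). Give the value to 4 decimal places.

Heun: k1 = f(x_n, w_n); k2 = f(x_n + h, w_n + h·k1); w_{n+1} = w_n + (h/2)·(k1 + k2).
x=-0.200000, w=0.030000:
  k1 = f(-0.200000, 0.030000) = 3.809100
  k2 = f(0.210000, 1.591731) = 1.276392
  w ← 0.030000 + (0.41/2)·(3.809100 + 1.276392) = 1.072526
w(0.21) ≈ 1.0725

1.0725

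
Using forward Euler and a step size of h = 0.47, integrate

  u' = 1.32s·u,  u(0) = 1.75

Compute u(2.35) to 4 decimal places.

14.5334

Euler: u_{n+1} = u_n + h·f(s_n, u_n).
s=0.000000, u=1.750000: f=0.000000 → u ← 1.750000 + 0.47·0.000000 = 1.750000
s=0.470000, u=1.750000: f=1.085700 → u ← 1.750000 + 0.47·1.085700 = 2.260279
s=0.940000, u=2.260279: f=2.804554 → u ← 2.260279 + 0.47·2.804554 = 3.578419
s=1.410000, u=3.578419: f=6.660154 → u ← 3.578419 + 0.47·6.660154 = 6.708692
s=1.880000, u=6.708692: f=16.648290 → u ← 6.708692 + 0.47·16.648290 = 14.533388
u(2.35) ≈ 14.5334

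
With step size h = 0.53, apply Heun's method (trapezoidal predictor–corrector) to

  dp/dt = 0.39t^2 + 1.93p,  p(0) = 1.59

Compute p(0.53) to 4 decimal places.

Heun: k1 = f(t_n, p_n); k2 = f(t_n + h, p_n + h·k1); p_{n+1} = p_n + (h/2)·(k1 + k2).
t=0.000000, p=1.590000:
  k1 = f(0.000000, 1.590000) = 3.068700
  k2 = f(0.530000, 3.216411) = 6.317224
  p ← 1.590000 + (0.53/2)·(3.068700 + 6.317224) = 4.077270
p(0.53) ≈ 4.0773

4.0773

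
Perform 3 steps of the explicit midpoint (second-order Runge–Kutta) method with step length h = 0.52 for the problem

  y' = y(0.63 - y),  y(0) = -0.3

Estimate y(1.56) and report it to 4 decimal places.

Midpoint: k1 = f(x_n, y_n); k2 = f(x_n + h/2, y_n + (h/2)·k1); y_{n+1} = y_n + h·k2.
x=0.000000, y=-0.300000:
  k1 = f(0.000000, -0.300000) = -0.279000
  k2 = f(0.260000, -0.372540) = -0.373486
  y ← -0.300000 + 0.52·(-0.373486) = -0.494213
x=0.520000, y=-0.494213:
  k1 = f(0.520000, -0.494213) = -0.555600
  k2 = f(0.780000, -0.638669) = -0.810259
  y ← -0.494213 + 0.52·(-0.810259) = -0.915548
x=1.040000, y=-0.915548:
  k1 = f(1.040000, -0.915548) = -1.415023
  k2 = f(1.300000, -1.283454) = -2.455829
  y ← -0.915548 + 0.52·(-2.455829) = -2.192579
y(1.56) ≈ -2.1926

-2.1926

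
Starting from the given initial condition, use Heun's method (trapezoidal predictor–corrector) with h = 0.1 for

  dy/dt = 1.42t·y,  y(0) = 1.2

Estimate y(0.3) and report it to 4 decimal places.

1.2791

Heun: k1 = f(t_n, y_n); k2 = f(t_n + h, y_n + h·k1); y_{n+1} = y_n + (h/2)·(k1 + k2).
t=0.000000, y=1.200000:
  k1 = f(0.000000, 1.200000) = 0.000000
  k2 = f(0.100000, 1.200000) = 0.170400
  y ← 1.200000 + (0.1/2)·(0.000000 + 0.170400) = 1.208520
t=0.100000, y=1.208520:
  k1 = f(0.100000, 1.208520) = 0.171610
  k2 = f(0.200000, 1.225681) = 0.348093
  y ← 1.208520 + (0.1/2)·(0.171610 + 0.348093) = 1.234505
t=0.200000, y=1.234505:
  k1 = f(0.200000, 1.234505) = 0.350599
  k2 = f(0.300000, 1.269565) = 0.540835
  y ← 1.234505 + (0.1/2)·(0.350599 + 0.540835) = 1.279077
y(0.3) ≈ 1.2791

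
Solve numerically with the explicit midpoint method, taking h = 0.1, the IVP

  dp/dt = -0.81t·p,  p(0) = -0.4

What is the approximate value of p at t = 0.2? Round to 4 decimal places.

Midpoint: k1 = f(t_n, p_n); k2 = f(t_n + h/2, p_n + (h/2)·k1); p_{n+1} = p_n + h·k2.
t=0.000000, p=-0.400000:
  k1 = f(0.000000, -0.400000) = 0.000000
  k2 = f(0.050000, -0.400000) = 0.016200
  p ← -0.400000 + 0.1·0.016200 = -0.398380
t=0.100000, p=-0.398380:
  k1 = f(0.100000, -0.398380) = 0.032269
  k2 = f(0.150000, -0.396767) = 0.048207
  p ← -0.398380 + 0.1·0.048207 = -0.393559
p(0.2) ≈ -0.3936

-0.3936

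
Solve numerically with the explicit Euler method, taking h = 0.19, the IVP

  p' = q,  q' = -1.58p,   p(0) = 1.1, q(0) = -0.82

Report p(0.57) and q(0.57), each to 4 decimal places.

Euler on (p,q): p_{n+1} = p_n + h·p', q_{n+1} = q_n + h·q'.
0.000000: (1.100000, -0.820000); f=(-0.820000, -1.738000) → (0.944200, -1.150220)
0.190000: (0.944200, -1.150220); f=(-1.150220, -1.491836) → (0.725658, -1.433669)
0.380000: (0.725658, -1.433669); f=(-1.433669, -1.146540) → (0.453261, -1.651511)
(p(0.57), q(0.57)) ≈ (0.4533, -1.6515)

0.4533, -1.6515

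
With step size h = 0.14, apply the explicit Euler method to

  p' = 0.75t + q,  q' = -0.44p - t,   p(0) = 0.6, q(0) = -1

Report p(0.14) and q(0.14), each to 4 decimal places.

Euler on (p,q): p_{n+1} = p_n + h·p', q_{n+1} = q_n + h·q'.
0.000000: (0.600000, -1.000000); f=(-1.000000, -0.264000) → (0.460000, -1.036960)
(p(0.14), q(0.14)) ≈ (0.4600, -1.0370)

0.4600, -1.0370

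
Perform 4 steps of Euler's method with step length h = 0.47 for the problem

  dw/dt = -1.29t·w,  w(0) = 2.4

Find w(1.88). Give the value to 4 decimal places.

0.1071

Euler: w_{n+1} = w_n + h·f(t_n, w_n).
t=0.000000, w=2.400000: f=0.000000 → w ← 2.400000 + 0.47·0.000000 = 2.400000
t=0.470000, w=2.400000: f=-1.455120 → w ← 2.400000 + 0.47·(-1.455120) = 1.716094
t=0.940000, w=1.716094: f=-2.080935 → w ← 1.716094 + 0.47·(-2.080935) = 0.738054
t=1.410000, w=0.738054: f=-1.342447 → w ← 0.738054 + 0.47·(-1.342447) = 0.107104
w(1.88) ≈ 0.1071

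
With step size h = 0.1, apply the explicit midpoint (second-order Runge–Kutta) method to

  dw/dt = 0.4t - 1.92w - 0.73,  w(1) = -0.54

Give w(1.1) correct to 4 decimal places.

Midpoint: k1 = f(t_n, w_n); k2 = f(t_n + h/2, w_n + (h/2)·k1); w_{n+1} = w_n + h·k2.
t=1.000000, w=-0.540000:
  k1 = f(1.000000, -0.540000) = 0.706800
  k2 = f(1.050000, -0.504660) = 0.658947
  w ← -0.540000 + 0.1·0.658947 = -0.474105
w(1.1) ≈ -0.4741

-0.4741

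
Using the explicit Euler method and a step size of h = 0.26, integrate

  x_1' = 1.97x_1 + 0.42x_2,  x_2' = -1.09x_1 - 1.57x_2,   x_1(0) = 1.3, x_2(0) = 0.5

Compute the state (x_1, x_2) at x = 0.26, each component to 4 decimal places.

2.0205, -0.0725

Euler on (x_1,x_2): x_1_{n+1} = x_1_n + h·x_1', x_2_{n+1} = x_2_n + h·x_2'.
0.000000: (1.300000, 0.500000); f=(2.771000, -2.202000) → (2.020460, -0.072520)
(x_1(0.26), x_2(0.26)) ≈ (2.0205, -0.0725)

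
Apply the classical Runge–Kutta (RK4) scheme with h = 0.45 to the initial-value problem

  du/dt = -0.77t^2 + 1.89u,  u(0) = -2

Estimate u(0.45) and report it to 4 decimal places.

RK4: k1 = f(t_n, u_n); k2 = f(t_n + h/2, u_n + (h/2)·k1); k3 = f(t_n + h/2, u_n + (h/2)·k2); k4 = f(t_n + h, u_n + h·k3); u_{n+1} = u_n + (h/6)·(k1 + 2k2 + 2k3 + k4).
t=0.000000, u=-2.000000:
  k1 = f(0.000000, -2.000000) = -3.780000
  k2 = f(0.225000, -2.850500) = -5.426426
  k3 = f(0.225000, -3.220946) = -6.126569
  k4 = f(0.450000, -4.756956) = -9.146572
  u ← -2.000000 + (0.45/6)·(k1 + 2k2 + 2k3 + k4) = -4.702442
u(0.45) ≈ -4.7024

-4.7024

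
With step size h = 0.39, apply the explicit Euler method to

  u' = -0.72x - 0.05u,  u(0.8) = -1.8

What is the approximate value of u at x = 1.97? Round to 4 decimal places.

Euler: u_{n+1} = u_n + h·f(x_n, u_n).
x=0.800000, u=-1.800000: f=-0.486000 → u ← -1.800000 + 0.39·(-0.486000) = -1.989540
x=1.190000, u=-1.989540: f=-0.757323 → u ← -1.989540 + 0.39·(-0.757323) = -2.284896
x=1.580000, u=-2.284896: f=-1.023355 → u ← -2.284896 + 0.39·(-1.023355) = -2.684004
u(1.97) ≈ -2.6840

-2.6840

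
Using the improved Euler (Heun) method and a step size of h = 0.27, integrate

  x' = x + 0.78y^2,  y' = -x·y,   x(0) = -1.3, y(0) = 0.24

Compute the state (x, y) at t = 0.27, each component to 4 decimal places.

-1.6796, 0.3539

Heun on (x,y): k1 = f(t_n, state_n); k2 = f(t_n + h, state_n + h·k1); state_{n+1} = state_n + (h/2)·(k1 + k2).
0.000000: (-1.300000, 0.240000)
  k1 = (-1.255072, 0.312000)
  predictor → (-1.638869, 0.324240)
  k2 = (-1.556867, 0.531387)
  → (-1.679612, 0.353857)
(x(0.27), y(0.27)) ≈ (-1.6796, 0.3539)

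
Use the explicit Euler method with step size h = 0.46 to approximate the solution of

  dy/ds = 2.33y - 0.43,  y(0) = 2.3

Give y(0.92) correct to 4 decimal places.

9.2648

Euler: y_{n+1} = y_n + h·f(s_n, y_n).
s=0.000000, y=2.300000: f=4.929000 → y ← 2.300000 + 0.46·4.929000 = 4.567340
s=0.460000, y=4.567340: f=10.211902 → y ← 4.567340 + 0.46·10.211902 = 9.264815
y(0.92) ≈ 9.2648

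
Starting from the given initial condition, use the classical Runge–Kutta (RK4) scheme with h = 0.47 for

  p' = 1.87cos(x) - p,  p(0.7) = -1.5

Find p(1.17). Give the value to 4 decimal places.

RK4: k1 = f(x_n, p_n); k2 = f(x_n + h/2, p_n + (h/2)·k1); k3 = f(x_n + h/2, p_n + (h/2)·k2); k4 = f(x_n + h, p_n + h·k3); p_{n+1} = p_n + (h/6)·(k1 + 2k2 + 2k3 + k4).
x=0.700000, p=-1.500000:
  k1 = f(0.700000, -1.500000) = 2.930255
  k2 = f(0.935000, -0.811390) = 1.921831
  k3 = f(0.935000, -1.048370) = 2.158810
  k4 = f(1.170000, -0.485359) = 1.214943
  p ← -1.500000 + (0.47/6)·(k1 + 2k2 + 2k3 + k4) = -0.535992
p(1.17) ≈ -0.5360

-0.5360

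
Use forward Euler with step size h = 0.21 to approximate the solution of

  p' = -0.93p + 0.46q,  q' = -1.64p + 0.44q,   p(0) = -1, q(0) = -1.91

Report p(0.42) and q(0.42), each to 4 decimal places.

-0.9643, -1.5624

Euler on (p,q): p_{n+1} = p_n + h·p', q_{n+1} = q_n + h·q'.
0.000000: (-1.000000, -1.910000); f=(0.051400, 0.799600) → (-0.989206, -1.742084)
0.210000: (-0.989206, -1.742084); f=(0.118603, 0.855781) → (-0.964299, -1.562370)
(p(0.42), q(0.42)) ≈ (-0.9643, -1.5624)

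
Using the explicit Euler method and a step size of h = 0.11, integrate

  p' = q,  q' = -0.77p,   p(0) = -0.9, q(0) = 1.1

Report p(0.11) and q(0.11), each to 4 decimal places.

Euler on (p,q): p_{n+1} = p_n + h·p', q_{n+1} = q_n + h·q'.
0.000000: (-0.900000, 1.100000); f=(1.100000, 0.693000) → (-0.779000, 1.176230)
(p(0.11), q(0.11)) ≈ (-0.7790, 1.1762)

-0.7790, 1.1762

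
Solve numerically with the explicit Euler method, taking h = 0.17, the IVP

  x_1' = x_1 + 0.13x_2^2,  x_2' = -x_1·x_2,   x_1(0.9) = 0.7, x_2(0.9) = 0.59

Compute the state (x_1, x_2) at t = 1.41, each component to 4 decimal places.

Euler on (x_1,x_2): x_1_{n+1} = x_1_n + h·x_1', x_2_{n+1} = x_2_n + h·x_2'.
0.900000: (0.700000, 0.590000); f=(0.745253, -0.413000) → (0.826693, 0.519790)
1.070000: (0.826693, 0.519790); f=(0.861817, -0.429707) → (0.973202, 0.446740)
1.240000: (0.973202, 0.446740); f=(0.999147, -0.434768) → (1.143057, 0.372829)
(x_1(1.41), x_2(1.41)) ≈ (1.1431, 0.3728)

1.1431, 0.3728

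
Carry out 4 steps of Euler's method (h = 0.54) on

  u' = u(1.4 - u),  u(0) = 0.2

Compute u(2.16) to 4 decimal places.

Euler: u_{n+1} = u_n + h·f(t_n, u_n).
t=0.000000, u=0.200000: f=0.240000 → u ← 0.200000 + 0.54·0.240000 = 0.329600
t=0.540000, u=0.329600: f=0.352804 → u ← 0.329600 + 0.54·0.352804 = 0.520114
t=1.080000, u=0.520114: f=0.457641 → u ← 0.520114 + 0.54·0.457641 = 0.767240
t=1.620000, u=0.767240: f=0.485479 → u ← 0.767240 + 0.54·0.485479 = 1.029399
u(2.16) ≈ 1.0294

1.0294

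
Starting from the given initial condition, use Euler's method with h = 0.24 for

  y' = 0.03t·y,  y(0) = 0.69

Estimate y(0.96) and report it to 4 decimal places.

0.6972

Euler: y_{n+1} = y_n + h·f(t_n, y_n).
t=0.000000, y=0.690000: f=0.000000 → y ← 0.690000 + 0.24·0.000000 = 0.690000
t=0.240000, y=0.690000: f=0.004968 → y ← 0.690000 + 0.24·0.004968 = 0.691192
t=0.480000, y=0.691192: f=0.009953 → y ← 0.691192 + 0.24·0.009953 = 0.693581
t=0.720000, y=0.693581: f=0.014981 → y ← 0.693581 + 0.24·0.014981 = 0.697177
y(0.96) ≈ 0.6972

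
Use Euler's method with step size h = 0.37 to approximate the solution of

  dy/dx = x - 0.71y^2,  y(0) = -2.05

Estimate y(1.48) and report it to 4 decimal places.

Euler: y_{n+1} = y_n + h·f(x_n, y_n).
x=0.000000, y=-2.050000: f=-2.983775 → y ← -2.050000 + 0.37·(-2.983775) = -3.153997
x=0.370000, y=-3.153997: f=-6.692864 → y ← -3.153997 + 0.37·(-6.692864) = -5.630356
x=0.740000, y=-5.630356: f=-21.767648 → y ← -5.630356 + 0.37·(-21.767648) = -13.684386
x=1.110000, y=-13.684386: f=-131.846321 → y ← -13.684386 + 0.37·(-131.846321) = -62.467525
y(1.48) ≈ -62.4675

-62.4675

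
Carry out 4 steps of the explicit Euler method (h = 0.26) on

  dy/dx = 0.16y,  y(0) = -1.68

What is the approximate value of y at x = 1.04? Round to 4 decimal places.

Euler: y_{n+1} = y_n + h·f(x_n, y_n).
x=0.000000, y=-1.680000: f=-0.268800 → y ← -1.680000 + 0.26·(-0.268800) = -1.749888
x=0.260000, y=-1.749888: f=-0.279982 → y ← -1.749888 + 0.26·(-0.279982) = -1.822683
x=0.520000, y=-1.822683: f=-0.291629 → y ← -1.822683 + 0.26·(-0.291629) = -1.898507
x=0.780000, y=-1.898507: f=-0.303761 → y ← -1.898507 + 0.26·(-0.303761) = -1.977485
y(1.04) ≈ -1.9775

-1.9775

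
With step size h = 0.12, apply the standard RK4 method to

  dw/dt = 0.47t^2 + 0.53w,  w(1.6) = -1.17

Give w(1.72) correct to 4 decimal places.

-1.0864

RK4: k1 = f(t_n, w_n); k2 = f(t_n + h/2, w_n + (h/2)·k1); k3 = f(t_n + h/2, w_n + (h/2)·k2); k4 = f(t_n + h, w_n + h·k3); w_{n+1} = w_n + (h/6)·(k1 + 2k2 + 2k3 + k4).
t=1.600000, w=-1.170000:
  k1 = f(1.600000, -1.170000) = 0.583100
  k2 = f(1.660000, -1.135014) = 0.693575
  k3 = f(1.660000, -1.128386) = 0.697088
  k4 = f(1.720000, -1.086349) = 0.814683
  w ← -1.170000 + (0.12/6)·(k1 + 2k2 + 2k3 + k4) = -1.086418
w(1.72) ≈ -1.0864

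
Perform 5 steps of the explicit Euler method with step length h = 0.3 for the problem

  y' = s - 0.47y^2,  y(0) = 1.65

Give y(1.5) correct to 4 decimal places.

1.3701

Euler: y_{n+1} = y_n + h·f(s_n, y_n).
s=0.000000, y=1.650000: f=-1.279575 → y ← 1.650000 + 0.3·(-1.279575) = 1.266128
s=0.300000, y=1.266128: f=-0.453447 → y ← 1.266128 + 0.3·(-0.453447) = 1.130093
s=0.600000, y=1.130093: f=-0.000242 → y ← 1.130093 + 0.3·(-0.000242) = 1.130021
s=0.900000, y=1.130021: f=0.299835 → y ← 1.130021 + 0.3·0.299835 = 1.219971
s=1.200000, y=1.219971: f=0.500485 → y ← 1.219971 + 0.3·0.500485 = 1.370117
y(1.5) ≈ 1.3701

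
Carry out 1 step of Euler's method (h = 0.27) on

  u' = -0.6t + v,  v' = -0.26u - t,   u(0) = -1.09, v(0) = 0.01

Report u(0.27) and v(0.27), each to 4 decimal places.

-1.0873, 0.0865

Euler on (u,v): u_{n+1} = u_n + h·u', v_{n+1} = v_n + h·v'.
0.000000: (-1.090000, 0.010000); f=(0.010000, 0.283400) → (-1.087300, 0.086518)
(u(0.27), v(0.27)) ≈ (-1.0873, 0.0865)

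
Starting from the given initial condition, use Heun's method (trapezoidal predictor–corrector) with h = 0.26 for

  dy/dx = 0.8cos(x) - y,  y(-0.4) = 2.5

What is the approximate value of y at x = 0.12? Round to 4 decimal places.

Heun: k1 = f(x_n, y_n); k2 = f(x_n + h, y_n + h·k1); y_{n+1} = y_n + (h/2)·(k1 + k2).
x=-0.400000, y=2.500000:
  k1 = f(-0.400000, 2.500000) = -1.763151
  k2 = f(-0.140000, 2.041581) = -1.249408
  y ← 2.500000 + (0.26/2)·(-1.763151 + (-1.249408)) = 2.108367
x=-0.140000, y=2.108367:
  k1 = f(-0.140000, 2.108367) = -1.316195
  k2 = f(0.120000, 1.766157) = -0.971910
  y ← 2.108367 + (0.26/2)·(-1.316195 + (-0.971910)) = 1.810914
y(0.12) ≈ 1.8109

1.8109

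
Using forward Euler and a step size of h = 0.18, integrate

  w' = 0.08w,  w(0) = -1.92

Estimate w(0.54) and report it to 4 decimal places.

Euler: w_{n+1} = w_n + h·f(t_n, w_n).
t=0.000000, w=-1.920000: f=-0.153600 → w ← -1.920000 + 0.18·(-0.153600) = -1.947648
t=0.180000, w=-1.947648: f=-0.155812 → w ← -1.947648 + 0.18·(-0.155812) = -1.975694
t=0.360000, w=-1.975694: f=-0.158056 → w ← -1.975694 + 0.18·(-0.158056) = -2.004144
w(0.54) ≈ -2.0041

-2.0041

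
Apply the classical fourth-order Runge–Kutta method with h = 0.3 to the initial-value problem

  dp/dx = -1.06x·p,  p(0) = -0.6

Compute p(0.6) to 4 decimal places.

RK4: k1 = f(x_n, p_n); k2 = f(x_n + h/2, p_n + (h/2)·k1); k3 = f(x_n + h/2, p_n + (h/2)·k2); k4 = f(x_n + h, p_n + h·k3); p_{n+1} = p_n + (h/6)·(k1 + 2k2 + 2k3 + k4).
x=0.000000, p=-0.600000:
  k1 = f(0.000000, -0.600000) = 0.000000
  k2 = f(0.150000, -0.600000) = 0.095400
  k3 = f(0.150000, -0.585690) = 0.093125
  k4 = f(0.300000, -0.572063) = 0.181916
  p ← -0.600000 + (0.3/6)·(k1 + 2k2 + 2k3 + k4) = -0.572052
x=0.300000, p=-0.572052:
  k1 = f(0.300000, -0.572052) = 0.181912
  k2 = f(0.450000, -0.544765) = 0.259853
  k3 = f(0.450000, -0.533074) = 0.254276
  k4 = f(0.600000, -0.495769) = 0.315309
  p ← -0.572052 + (0.3/6)·(k1 + 2k2 + 2k3 + k4) = -0.495778
p(0.6) ≈ -0.4958

-0.4958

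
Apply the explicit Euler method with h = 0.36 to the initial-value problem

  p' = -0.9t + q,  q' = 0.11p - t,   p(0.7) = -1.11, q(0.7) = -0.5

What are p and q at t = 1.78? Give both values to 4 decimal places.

Euler on (p,q): p_{n+1} = p_n + h·p', q_{n+1} = q_n + h·q'.
0.700000: (-1.110000, -0.500000); f=(-1.130000, -0.822100) → (-1.516800, -0.795956)
1.060000: (-1.516800, -0.795956); f=(-1.749956, -1.226848) → (-2.146784, -1.237621)
1.420000: (-2.146784, -1.237621); f=(-2.515621, -1.656146) → (-3.052408, -1.833834)
(p(1.78), q(1.78)) ≈ (-3.0524, -1.8338)

-3.0524, -1.8338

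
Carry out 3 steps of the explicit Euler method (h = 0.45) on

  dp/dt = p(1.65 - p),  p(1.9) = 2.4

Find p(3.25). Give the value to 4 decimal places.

1.6455

Euler: p_{n+1} = p_n + h·f(t_n, p_n).
t=1.900000, p=2.400000: f=-1.800000 → p ← 2.400000 + 0.45·(-1.800000) = 1.590000
t=2.350000, p=1.590000: f=0.095400 → p ← 1.590000 + 0.45·0.095400 = 1.632930
t=2.800000, p=1.632930: f=0.027874 → p ← 1.632930 + 0.45·0.027874 = 1.645473
p(3.25) ≈ 1.6455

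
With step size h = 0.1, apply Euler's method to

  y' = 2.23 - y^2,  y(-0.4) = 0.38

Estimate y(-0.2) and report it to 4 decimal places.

0.7769

Euler: y_{n+1} = y_n + h·f(t_n, y_n).
t=-0.400000, y=0.380000: f=2.085600 → y ← 0.380000 + 0.1·2.085600 = 0.588560
t=-0.300000, y=0.588560: f=1.883597 → y ← 0.588560 + 0.1·1.883597 = 0.776920
y(-0.2) ≈ 0.7769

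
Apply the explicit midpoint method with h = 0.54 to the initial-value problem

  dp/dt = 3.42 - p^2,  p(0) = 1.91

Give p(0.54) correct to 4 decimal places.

1.9118

Midpoint: k1 = f(t_n, p_n); k2 = f(t_n + h/2, p_n + (h/2)·k1); p_{n+1} = p_n + h·k2.
t=0.000000, p=1.910000:
  k1 = f(0.000000, 1.910000) = -0.228100
  k2 = f(0.270000, 1.848413) = 0.003369
  p ← 1.910000 + 0.54·0.003369 = 1.911819
p(0.54) ≈ 1.9118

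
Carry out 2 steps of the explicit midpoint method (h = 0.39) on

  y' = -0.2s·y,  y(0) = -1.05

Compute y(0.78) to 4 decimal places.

-0.9876

Midpoint: k1 = f(s_n, y_n); k2 = f(s_n + h/2, y_n + (h/2)·k1); y_{n+1} = y_n + h·k2.
s=0.000000, y=-1.050000:
  k1 = f(0.000000, -1.050000) = 0.000000
  k2 = f(0.195000, -1.050000) = 0.040950
  y ← -1.050000 + 0.39·0.040950 = -1.034029
s=0.390000, y=-1.034029:
  k1 = f(0.390000, -1.034029) = 0.080654
  k2 = f(0.585000, -1.018302) = 0.119141
  y ← -1.034029 + 0.39·0.119141 = -0.987564
y(0.78) ≈ -0.9876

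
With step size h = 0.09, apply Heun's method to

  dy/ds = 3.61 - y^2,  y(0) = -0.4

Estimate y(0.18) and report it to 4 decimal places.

0.2393

Heun: k1 = f(s_n, y_n); k2 = f(s_n + h, y_n + h·k1); y_{n+1} = y_n + (h/2)·(k1 + k2).
s=0.000000, y=-0.400000:
  k1 = f(0.000000, -0.400000) = 3.450000
  k2 = f(0.090000, -0.089500) = 3.601990
  y ← -0.400000 + (0.09/2)·(3.450000 + 3.601990) = -0.082660
s=0.090000, y=-0.082660:
  k1 = f(0.090000, -0.082660) = 3.603167
  k2 = f(0.180000, 0.241625) = 3.551618
  y ← -0.082660 + (0.09/2)·(3.603167 + 3.551618) = 0.239305
y(0.18) ≈ 0.2393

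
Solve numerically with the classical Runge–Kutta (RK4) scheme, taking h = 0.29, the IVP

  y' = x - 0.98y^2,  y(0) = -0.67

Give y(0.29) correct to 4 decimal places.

-0.7787

RK4: k1 = f(x_n, y_n); k2 = f(x_n + h/2, y_n + (h/2)·k1); k3 = f(x_n + h/2, y_n + (h/2)·k2); k4 = f(x_n + h, y_n + h·k3); y_{n+1} = y_n + (h/6)·(k1 + 2k2 + 2k3 + k4).
x=0.000000, y=-0.670000:
  k1 = f(0.000000, -0.670000) = -0.439922
  k2 = f(0.145000, -0.733789) = -0.382677
  k3 = f(0.145000, -0.725488) = -0.370806
  k4 = f(0.290000, -0.777534) = -0.302468
  y ← -0.670000 + (0.29/6)·(k1 + 2k2 + 2k3 + k4) = -0.778719
y(0.29) ≈ -0.7787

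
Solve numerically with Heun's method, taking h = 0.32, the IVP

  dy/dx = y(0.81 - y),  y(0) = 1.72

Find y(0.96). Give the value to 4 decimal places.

1.0864

Heun: k1 = f(x_n, y_n); k2 = f(x_n + h, y_n + h·k1); y_{n+1} = y_n + (h/2)·(k1 + k2).
x=0.000000, y=1.720000:
  k1 = f(0.000000, 1.720000) = -1.565200
  k2 = f(0.320000, 1.219136) = -0.498792
  y ← 1.720000 + (0.32/2)·(-1.565200 + (-0.498792)) = 1.389761
x=0.320000, y=1.389761:
  k1 = f(0.320000, 1.389761) = -0.805730
  k2 = f(0.640000, 1.131928) = -0.364399
  y ← 1.389761 + (0.32/2)·(-0.805730 + (-0.364399)) = 1.202541
x=0.640000, y=1.202541:
  k1 = f(0.640000, 1.202541) = -0.472046
  k2 = f(0.960000, 1.051486) = -0.253919
  y ← 1.202541 + (0.32/2)·(-0.472046 + (-0.253919)) = 1.086386
y(0.96) ≈ 1.0864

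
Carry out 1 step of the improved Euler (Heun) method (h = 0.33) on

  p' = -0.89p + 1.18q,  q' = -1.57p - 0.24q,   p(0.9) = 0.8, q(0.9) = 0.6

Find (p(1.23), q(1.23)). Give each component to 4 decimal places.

0.7089, 0.1566

Heun on (p,q): k1 = f(s_n, state_n); k2 = f(s_n + h, state_n + h·k1); state_{n+1} = state_n + (h/2)·(k1 + k2).
0.900000: (0.800000, 0.600000)
  k1 = (-0.004000, -1.400000)
  predictor → (0.798680, 0.138000)
  k2 = (-0.547985, -1.287048)
  → (0.708922, 0.156637)
(p(1.23), q(1.23)) ≈ (0.7089, 0.1566)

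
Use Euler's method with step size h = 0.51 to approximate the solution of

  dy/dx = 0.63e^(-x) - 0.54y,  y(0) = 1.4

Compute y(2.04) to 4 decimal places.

Euler: y_{n+1} = y_n + h·f(x_n, y_n).
x=0.000000, y=1.400000: f=-0.126000 → y ← 1.400000 + 0.51·(-0.126000) = 1.335740
x=0.510000, y=1.335740: f=-0.342987 → y ← 1.335740 + 0.51·(-0.342987) = 1.160816
x=1.020000, y=1.160816: f=-0.399666 → y ← 1.160816 + 0.51·(-0.399666) = 0.956987
x=1.530000, y=0.956987: f=-0.380355 → y ← 0.956987 + 0.51·(-0.380355) = 0.763006
y(2.04) ≈ 0.7630

0.7630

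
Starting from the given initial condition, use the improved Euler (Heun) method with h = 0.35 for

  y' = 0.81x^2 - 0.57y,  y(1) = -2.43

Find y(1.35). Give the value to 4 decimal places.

-1.6218

Heun: k1 = f(x_n, y_n); k2 = f(x_n + h, y_n + h·k1); y_{n+1} = y_n + (h/2)·(k1 + k2).
x=1.000000, y=-2.430000:
  k1 = f(1.000000, -2.430000) = 2.195100
  k2 = f(1.350000, -1.661715) = 2.423403
  y ← -2.430000 + (0.35/2)·(2.195100 + 2.423403) = -1.621762
y(1.35) ≈ -1.6218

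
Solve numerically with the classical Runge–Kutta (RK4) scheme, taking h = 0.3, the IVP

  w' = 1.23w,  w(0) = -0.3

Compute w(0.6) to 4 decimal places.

RK4: k1 = f(x_n, w_n); k2 = f(x_n + h/2, w_n + (h/2)·k1); k3 = f(x_n + h/2, w_n + (h/2)·k2); k4 = f(x_n + h, w_n + h·k3); w_{n+1} = w_n + (h/6)·(k1 + 2k2 + 2k3 + k4).
x=0.000000, w=-0.300000:
  k1 = f(0.000000, -0.300000) = -0.369000
  k2 = f(0.150000, -0.355350) = -0.437080
  k3 = f(0.150000, -0.365562) = -0.449641
  k4 = f(0.300000, -0.434892) = -0.534918
  w ← -0.300000 + (0.3/6)·(k1 + 2k2 + 2k3 + k4) = -0.433868
x=0.300000, w=-0.433868:
  k1 = f(0.300000, -0.433868) = -0.533658
  k2 = f(0.450000, -0.513917) = -0.632118
  k3 = f(0.450000, -0.528686) = -0.650283
  k4 = f(0.600000, -0.628953) = -0.773612
  w ← -0.433868 + (0.3/6)·(k1 + 2k2 + 2k3 + k4) = -0.627472
w(0.6) ≈ -0.6275

-0.6275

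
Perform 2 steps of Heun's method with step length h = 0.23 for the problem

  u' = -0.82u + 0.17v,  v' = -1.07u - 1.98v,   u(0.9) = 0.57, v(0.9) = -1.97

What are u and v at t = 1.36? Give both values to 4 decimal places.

Heun on (u,v): k1 = f(t_n, state_n); k2 = f(t_n + h, state_n + h·k1); state_{n+1} = state_n + (h/2)·(k1 + k2).
0.900000: (0.570000, -1.970000)
  k1 = (-0.802300, 3.290700)
  predictor → (0.385471, -1.213139)
  k2 = (-0.522320, 1.989561)
  → (0.417669, -1.362770)
1.130000: (0.417669, -1.362770)
  k1 = (-0.574159, 2.251379)
  predictor → (0.285612, -0.844953)
  k2 = (-0.377844, 1.367402)
  → (0.308188, -0.946610)
(u(1.36), v(1.36)) ≈ (0.3082, -0.9466)

0.3082, -0.9466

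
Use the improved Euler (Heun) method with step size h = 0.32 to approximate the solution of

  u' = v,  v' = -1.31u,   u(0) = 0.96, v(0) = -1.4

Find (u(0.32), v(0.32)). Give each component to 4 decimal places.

Heun on (u,v): k1 = f(s_n, state_n); k2 = f(s_n + h, state_n + h·k1); state_{n+1} = state_n + (h/2)·(k1 + k2).
0.000000: (0.960000, -1.400000)
  k1 = (-1.400000, -1.257600)
  predictor → (0.512000, -1.802432)
  k2 = (-1.802432, -0.670720)
  → (0.447611, -1.708531)
(u(0.32), v(0.32)) ≈ (0.4476, -1.7085)

0.4476, -1.7085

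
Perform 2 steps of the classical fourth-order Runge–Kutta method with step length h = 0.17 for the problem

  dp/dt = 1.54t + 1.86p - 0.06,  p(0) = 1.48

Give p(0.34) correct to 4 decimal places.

RK4: k1 = f(t_n, p_n); k2 = f(t_n + h/2, p_n + (h/2)·k1); k3 = f(t_n + h/2, p_n + (h/2)·k2); k4 = f(t_n + h, p_n + h·k3); p_{n+1} = p_n + (h/6)·(k1 + 2k2 + 2k3 + k4).
t=0.000000, p=1.480000:
  k1 = f(0.000000, 1.480000) = 2.692800
  k2 = f(0.085000, 1.708888) = 3.249432
  k3 = f(0.085000, 1.756202) = 3.337435
  k4 = f(0.170000, 2.047364) = 4.009897
  p ← 1.480000 + (0.17/6)·(k1 + 2k2 + 2k3 + k4) = 2.043166
t=0.170000, p=2.043166:
  k1 = f(0.170000, 2.043166) = 4.002088
  k2 = f(0.255000, 2.383343) = 4.765718
  k3 = f(0.255000, 2.448252) = 4.886448
  k4 = f(0.340000, 2.873862) = 5.808983
  p ← 2.043166 + (0.17/6)·(k1 + 2k2 + 2k3 + k4) = 2.868102
p(0.34) ≈ 2.8681

2.8681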